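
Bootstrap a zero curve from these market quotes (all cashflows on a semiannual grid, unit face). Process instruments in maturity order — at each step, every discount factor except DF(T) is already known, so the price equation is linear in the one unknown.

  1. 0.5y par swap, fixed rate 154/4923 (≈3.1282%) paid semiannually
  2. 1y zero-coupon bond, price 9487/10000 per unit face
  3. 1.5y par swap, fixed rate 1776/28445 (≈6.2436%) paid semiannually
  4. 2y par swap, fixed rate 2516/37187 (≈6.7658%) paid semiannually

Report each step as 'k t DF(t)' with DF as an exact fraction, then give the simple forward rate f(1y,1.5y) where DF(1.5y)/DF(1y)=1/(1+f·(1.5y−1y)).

1 1/2 4923/5000
2 1 9487/10000
3 3/2 1139/1250
4 2 4371/5000
f(1y,1.5y) = ((9487/10000)/(1139/1250) − 1)/(1/2) = 375/4556 ≈ 8.2309%

step 1 [0.5y] swap r/2=77/4923: DF=(1 − 77/4923·(0))/(1+77/4923) = 4923/5000 ≈ 0.984600
step 2 [1y] zero: DF = P = 9487/10000 ≈ 0.948700
step 3 [1.5y] swap r/2=888/28445: DF=(1 − 888/28445·(0.984600+0.948700))/(1+888/28445) = 1139/1250 ≈ 0.911200
step 4 [2y] swap r/2=1258/37187: DF=(1 − 1258/37187·(0.984600+0.948700+0.911200))/(1+1258/37187) = 4371/5000 ≈ 0.874200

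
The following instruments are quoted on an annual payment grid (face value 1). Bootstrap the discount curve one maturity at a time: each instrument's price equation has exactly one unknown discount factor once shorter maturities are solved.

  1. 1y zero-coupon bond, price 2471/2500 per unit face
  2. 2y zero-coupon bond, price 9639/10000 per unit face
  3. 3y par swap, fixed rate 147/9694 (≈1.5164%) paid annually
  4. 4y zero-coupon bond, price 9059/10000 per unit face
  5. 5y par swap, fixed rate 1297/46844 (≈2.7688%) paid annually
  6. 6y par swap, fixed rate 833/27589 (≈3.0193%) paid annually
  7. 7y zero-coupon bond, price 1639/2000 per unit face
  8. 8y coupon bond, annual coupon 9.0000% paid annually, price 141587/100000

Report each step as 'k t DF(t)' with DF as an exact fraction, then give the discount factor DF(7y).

1 1 2471/2500
2 2 9639/10000
3 3 9559/10000
4 4 9059/10000
5 5 8703/10000
6 6 4167/5000
7 7 1639/2000
8 8 7757/10000
DF(7y) = 1639/2000 ≈ 0.819500

step 1 [1y] zero: DF = P = 2471/2500 ≈ 0.988400
step 2 [2y] zero: DF = P = 9639/10000 ≈ 0.963900
step 3 [3y] swap r/1=147/9694: DF=(1 − 147/9694·(0.988400+0.963900))/(1+147/9694) = 9559/10000 ≈ 0.955900
step 4 [4y] zero: DF = P = 9059/10000 ≈ 0.905900
step 5 [5y] swap r/1=1297/46844: DF=(1 − 1297/46844·(0.988400+0.963900+0.955900+0.905900))/(1+1297/46844) = 8703/10000 ≈ 0.870300
step 6 [6y] swap r/1=833/27589: DF=(1 − 833/27589·(0.988400+0.963900+0.955900+0.905900+0.870300))/(1+833/27589) = 4167/5000 ≈ 0.833400
step 7 [7y] zero: DF = P = 1639/2000 ≈ 0.819500
step 8 [8y] bond c/1=9/100: DF=(141587/100000 − 9/100·(0.988400+0.963900+0.955900+0.905900+0.870300+0.833400+0.819500))/(1+9/100) = 7757/10000 ≈ 0.775700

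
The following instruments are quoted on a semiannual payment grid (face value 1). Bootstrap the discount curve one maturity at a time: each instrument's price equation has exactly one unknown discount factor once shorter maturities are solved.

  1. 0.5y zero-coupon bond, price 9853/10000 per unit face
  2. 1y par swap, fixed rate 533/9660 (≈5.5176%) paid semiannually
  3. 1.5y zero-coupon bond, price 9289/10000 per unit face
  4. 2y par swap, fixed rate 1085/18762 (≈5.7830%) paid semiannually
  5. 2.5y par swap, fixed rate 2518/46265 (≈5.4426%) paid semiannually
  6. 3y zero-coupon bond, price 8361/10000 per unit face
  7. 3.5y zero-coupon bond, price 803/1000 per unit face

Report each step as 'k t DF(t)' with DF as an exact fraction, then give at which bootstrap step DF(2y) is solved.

1 1/2 9853/10000
2 1 9467/10000
3 3/2 9289/10000
4 2 1783/2000
5 5/2 8741/10000
6 3 8361/10000
7 7/2 803/1000
DF(2y) is solved at step 4

step 1 [0.5y] zero: DF = P = 9853/10000 ≈ 0.985300
step 2 [1y] swap r/2=533/19320: DF=(1 − 533/19320·(0.985300))/(1+533/19320) = 9467/10000 ≈ 0.946700
step 3 [1.5y] zero: DF = P = 9289/10000 ≈ 0.928900
step 4 [2y] swap r/2=1085/37524: DF=(1 − 1085/37524·(0.985300+0.946700+0.928900))/(1+1085/37524) = 1783/2000 ≈ 0.891500
step 5 [2.5y] swap r/2=1259/46265: DF=(1 − 1259/46265·(0.985300+0.946700+0.928900+0.891500))/(1+1259/46265) = 8741/10000 ≈ 0.874100
step 6 [3y] zero: DF = P = 8361/10000 ≈ 0.836100
step 7 [3.5y] zero: DF = P = 803/1000 ≈ 0.803000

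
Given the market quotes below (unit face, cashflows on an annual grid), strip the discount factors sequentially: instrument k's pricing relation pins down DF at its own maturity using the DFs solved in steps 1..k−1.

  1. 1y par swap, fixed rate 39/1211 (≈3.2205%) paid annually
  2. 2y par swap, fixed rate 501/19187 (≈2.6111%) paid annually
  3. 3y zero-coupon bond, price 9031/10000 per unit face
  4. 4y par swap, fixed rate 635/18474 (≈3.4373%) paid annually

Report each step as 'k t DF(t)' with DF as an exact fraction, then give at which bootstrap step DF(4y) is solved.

step 1 [1y] swap r/1=39/1211: DF=(1 − 39/1211·(0))/(1+39/1211) = 1211/1250 ≈ 0.968800
step 2 [2y] swap r/1=501/19187: DF=(1 − 501/19187·(0.968800))/(1+501/19187) = 9499/10000 ≈ 0.949900
step 3 [3y] zero: DF = P = 9031/10000 ≈ 0.903100
step 4 [4y] swap r/1=635/18474: DF=(1 − 635/18474·(0.968800+0.949900+0.903100))/(1+635/18474) = 873/1000 ≈ 0.873000

1 1 1211/1250
2 2 9499/10000
3 3 9031/10000
4 4 873/1000
DF(4y) is solved at step 4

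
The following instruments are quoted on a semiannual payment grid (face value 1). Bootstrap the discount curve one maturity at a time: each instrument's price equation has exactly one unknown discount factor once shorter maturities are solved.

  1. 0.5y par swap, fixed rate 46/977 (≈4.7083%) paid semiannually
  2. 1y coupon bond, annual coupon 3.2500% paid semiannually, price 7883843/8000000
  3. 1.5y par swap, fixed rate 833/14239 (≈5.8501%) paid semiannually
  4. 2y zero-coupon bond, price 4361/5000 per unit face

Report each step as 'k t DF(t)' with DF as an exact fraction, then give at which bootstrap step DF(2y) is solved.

step 1 [0.5y] swap r/2=23/977: DF=(1 − 23/977·(0))/(1+23/977) = 977/1000 ≈ 0.977000
step 2 [1y] bond c/2=13/800: DF=(7883843/8000000 − 13/800·(0.977000))/(1+13/800) = 9541/10000 ≈ 0.954100
step 3 [1.5y] swap r/2=833/28478: DF=(1 − 833/28478·(0.977000+0.954100))/(1+833/28478) = 9167/10000 ≈ 0.916700
step 4 [2y] zero: DF = P = 4361/5000 ≈ 0.872200

1 1/2 977/1000
2 1 9541/10000
3 3/2 9167/10000
4 2 4361/5000
DF(2y) is solved at step 4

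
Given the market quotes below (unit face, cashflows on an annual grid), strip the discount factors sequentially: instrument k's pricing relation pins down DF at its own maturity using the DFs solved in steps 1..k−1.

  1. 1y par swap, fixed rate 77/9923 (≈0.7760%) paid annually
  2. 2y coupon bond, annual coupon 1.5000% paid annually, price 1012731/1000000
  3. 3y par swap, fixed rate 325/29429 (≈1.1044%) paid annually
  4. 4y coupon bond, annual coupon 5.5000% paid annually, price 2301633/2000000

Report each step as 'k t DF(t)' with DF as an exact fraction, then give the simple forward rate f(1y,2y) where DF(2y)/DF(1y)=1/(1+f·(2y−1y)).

1 1 9923/10000
2 2 9831/10000
3 3 387/400
4 4 4687/5000
f(1y,2y) = ((9923/10000)/(9831/10000) − 1)/(1) = 92/9831 ≈ 0.9358%

step 1 [1y] swap r/1=77/9923: DF=(1 − 77/9923·(0))/(1+77/9923) = 9923/10000 ≈ 0.992300
step 2 [2y] bond c/1=3/200: DF=(1012731/1000000 − 3/200·(0.992300))/(1+3/200) = 9831/10000 ≈ 0.983100
step 3 [3y] swap r/1=325/29429: DF=(1 − 325/29429·(0.992300+0.983100))/(1+325/29429) = 387/400 ≈ 0.967500
step 4 [4y] bond c/1=11/200: DF=(2301633/2000000 − 11/200·(0.992300+0.983100+0.967500))/(1+11/200) = 4687/5000 ≈ 0.937400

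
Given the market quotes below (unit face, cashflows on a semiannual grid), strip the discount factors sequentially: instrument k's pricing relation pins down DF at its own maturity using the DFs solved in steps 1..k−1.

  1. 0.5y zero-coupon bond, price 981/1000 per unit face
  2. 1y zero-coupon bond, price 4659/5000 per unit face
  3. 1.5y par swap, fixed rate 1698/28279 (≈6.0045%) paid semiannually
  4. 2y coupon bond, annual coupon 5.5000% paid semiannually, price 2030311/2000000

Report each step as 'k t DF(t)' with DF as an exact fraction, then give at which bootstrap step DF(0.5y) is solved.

1 1/2 981/1000
2 1 4659/5000
3 3/2 9151/10000
4 2 9123/10000
DF(0.5y) is solved at step 1

step 1 [0.5y] zero: DF = P = 981/1000 ≈ 0.981000
step 2 [1y] zero: DF = P = 4659/5000 ≈ 0.931800
step 3 [1.5y] swap r/2=849/28279: DF=(1 − 849/28279·(0.981000+0.931800))/(1+849/28279) = 9151/10000 ≈ 0.915100
step 4 [2y] bond c/2=11/400: DF=(2030311/2000000 − 11/400·(0.981000+0.931800+0.915100))/(1+11/400) = 9123/10000 ≈ 0.912300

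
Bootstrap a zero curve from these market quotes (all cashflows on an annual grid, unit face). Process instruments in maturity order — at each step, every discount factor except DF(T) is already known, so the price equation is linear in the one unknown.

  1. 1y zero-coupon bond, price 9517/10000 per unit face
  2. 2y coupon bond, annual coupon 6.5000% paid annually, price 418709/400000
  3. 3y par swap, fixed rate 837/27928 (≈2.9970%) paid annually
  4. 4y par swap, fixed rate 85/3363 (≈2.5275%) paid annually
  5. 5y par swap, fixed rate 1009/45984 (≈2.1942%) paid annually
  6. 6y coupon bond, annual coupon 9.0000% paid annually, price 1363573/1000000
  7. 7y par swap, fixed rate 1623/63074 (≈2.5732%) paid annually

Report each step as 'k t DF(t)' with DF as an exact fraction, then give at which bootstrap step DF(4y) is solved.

1 1 9517/10000
2 2 578/625
3 3 9163/10000
4 4 1813/2000
5 5 8991/10000
6 6 8713/10000
7 7 8377/10000
DF(4y) is solved at step 4

step 1 [1y] zero: DF = P = 9517/10000 ≈ 0.951700
step 2 [2y] bond c/1=13/200: DF=(418709/400000 − 13/200·(0.951700))/(1+13/200) = 578/625 ≈ 0.924800
step 3 [3y] swap r/1=837/27928: DF=(1 − 837/27928·(0.951700+0.924800))/(1+837/27928) = 9163/10000 ≈ 0.916300
step 4 [4y] swap r/1=85/3363: DF=(1 − 85/3363·(0.951700+0.924800+0.916300))/(1+85/3363) = 1813/2000 ≈ 0.906500
step 5 [5y] swap r/1=1009/45984: DF=(1 − 1009/45984·(0.951700+0.924800+0.916300+0.906500))/(1+1009/45984) = 8991/10000 ≈ 0.899100
step 6 [6y] bond c/1=9/100: DF=(1363573/1000000 − 9/100·(0.951700+0.924800+0.916300+0.906500+0.899100))/(1+9/100) = 8713/10000 ≈ 0.871300
step 7 [7y] swap r/1=1623/63074: DF=(1 − 1623/63074·(0.951700+0.924800+0.916300+0.906500+0.899100+0.871300))/(1+1623/63074) = 8377/10000 ≈ 0.837700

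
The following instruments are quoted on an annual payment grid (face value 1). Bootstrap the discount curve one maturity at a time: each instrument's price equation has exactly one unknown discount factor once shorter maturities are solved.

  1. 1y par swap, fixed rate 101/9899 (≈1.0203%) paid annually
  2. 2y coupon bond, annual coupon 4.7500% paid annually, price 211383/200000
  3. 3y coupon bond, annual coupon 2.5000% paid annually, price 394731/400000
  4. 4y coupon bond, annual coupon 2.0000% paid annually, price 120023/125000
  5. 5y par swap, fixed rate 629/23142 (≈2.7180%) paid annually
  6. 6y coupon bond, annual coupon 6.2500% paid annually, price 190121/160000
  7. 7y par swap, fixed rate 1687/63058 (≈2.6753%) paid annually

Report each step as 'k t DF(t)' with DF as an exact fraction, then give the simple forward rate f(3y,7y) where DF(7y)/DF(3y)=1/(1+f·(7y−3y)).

step 1 [1y] swap r/1=101/9899: DF=(1 − 101/9899·(0))/(1+101/9899) = 9899/10000 ≈ 0.989900
step 2 [2y] bond c/1=19/400: DF=(211383/200000 − 19/400·(0.989900))/(1+19/400) = 9641/10000 ≈ 0.964100
step 3 [3y] bond c/1=1/40: DF=(394731/400000 − 1/40·(0.989900+0.964100))/(1+1/40) = 9151/10000 ≈ 0.915100
step 4 [4y] bond c/1=1/50: DF=(120023/125000 − 1/50·(0.989900+0.964100+0.915100))/(1+1/50) = 8851/10000 ≈ 0.885100
step 5 [5y] swap r/1=629/23142: DF=(1 − 629/23142·(0.989900+0.964100+0.915100+0.885100))/(1+629/23142) = 4371/5000 ≈ 0.874200
step 6 [6y] bond c/1=1/16: DF=(190121/160000 − 1/16·(0.989900+0.964100+0.915100+0.885100+0.874200))/(1+1/16) = 8461/10000 ≈ 0.846100
step 7 [7y] swap r/1=1687/63058: DF=(1 − 1687/63058·(0.989900+0.964100+0.915100+0.885100+0.874200+0.846100))/(1+1687/63058) = 8313/10000 ≈ 0.831300

1 1 9899/10000
2 2 9641/10000
3 3 9151/10000
4 4 8851/10000
5 5 4371/5000
6 6 8461/10000
7 7 8313/10000
f(3y,7y) = ((9151/10000)/(8313/10000) − 1)/(4) = 419/16626 ≈ 2.5201%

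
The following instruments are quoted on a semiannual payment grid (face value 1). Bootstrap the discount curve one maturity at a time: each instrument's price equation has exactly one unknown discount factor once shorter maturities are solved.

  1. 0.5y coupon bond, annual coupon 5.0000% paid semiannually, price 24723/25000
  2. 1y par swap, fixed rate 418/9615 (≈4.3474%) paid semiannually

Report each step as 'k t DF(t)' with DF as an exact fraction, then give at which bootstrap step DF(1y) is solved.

1 1/2 603/625
2 1 4791/5000
DF(1y) is solved at step 2

step 1 [0.5y] bond c/2=1/40: DF=(24723/25000 − 1/40·(0))/(1+1/40) = 603/625 ≈ 0.964800
step 2 [1y] swap r/2=209/9615: DF=(1 − 209/9615·(0.964800))/(1+209/9615) = 4791/5000 ≈ 0.958200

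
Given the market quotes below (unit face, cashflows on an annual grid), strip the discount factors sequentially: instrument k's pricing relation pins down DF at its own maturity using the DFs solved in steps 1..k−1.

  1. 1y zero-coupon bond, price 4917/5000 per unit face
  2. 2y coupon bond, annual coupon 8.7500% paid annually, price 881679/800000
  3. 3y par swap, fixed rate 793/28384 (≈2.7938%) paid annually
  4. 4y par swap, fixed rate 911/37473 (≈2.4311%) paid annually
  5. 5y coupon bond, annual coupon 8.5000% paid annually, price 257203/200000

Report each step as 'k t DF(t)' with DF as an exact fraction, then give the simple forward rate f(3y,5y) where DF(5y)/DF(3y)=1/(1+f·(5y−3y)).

1 1 4917/5000
2 2 9343/10000
3 3 9207/10000
4 4 9089/10000
5 5 8917/10000
f(3y,5y) = ((9207/10000)/(8917/10000) − 1)/(2) = 145/8917 ≈ 1.6261%

step 1 [1y] zero: DF = P = 4917/5000 ≈ 0.983400
step 2 [2y] bond c/1=7/80: DF=(881679/800000 − 7/80·(0.983400))/(1+7/80) = 9343/10000 ≈ 0.934300
step 3 [3y] swap r/1=793/28384: DF=(1 − 793/28384·(0.983400+0.934300))/(1+793/28384) = 9207/10000 ≈ 0.920700
step 4 [4y] swap r/1=911/37473: DF=(1 − 911/37473·(0.983400+0.934300+0.920700))/(1+911/37473) = 9089/10000 ≈ 0.908900
step 5 [5y] bond c/1=17/200: DF=(257203/200000 − 17/200·(0.983400+0.934300+0.920700+0.908900))/(1+17/200) = 8917/10000 ≈ 0.891700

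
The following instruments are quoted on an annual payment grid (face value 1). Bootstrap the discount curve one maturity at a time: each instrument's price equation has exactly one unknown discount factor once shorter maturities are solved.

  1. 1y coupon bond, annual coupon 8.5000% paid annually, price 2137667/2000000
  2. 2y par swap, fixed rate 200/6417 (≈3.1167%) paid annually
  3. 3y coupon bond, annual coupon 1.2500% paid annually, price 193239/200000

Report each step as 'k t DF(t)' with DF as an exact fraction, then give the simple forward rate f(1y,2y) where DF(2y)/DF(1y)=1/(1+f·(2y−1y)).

step 1 [1y] bond c/1=17/200: DF=(2137667/2000000 − 17/200·(0))/(1+17/200) = 9851/10000 ≈ 0.985100
step 2 [2y] swap r/1=200/6417: DF=(1 − 200/6417·(0.985100))/(1+200/6417) = 47/50 ≈ 0.940000
step 3 [3y] bond c/1=1/80: DF=(193239/200000 − 1/80·(0.985100+0.940000))/(1+1/80) = 1861/2000 ≈ 0.930500

1 1 9851/10000
2 2 47/50
3 3 1861/2000
f(1y,2y) = ((9851/10000)/(47/50) − 1)/(1) = 451/9400 ≈ 4.7979%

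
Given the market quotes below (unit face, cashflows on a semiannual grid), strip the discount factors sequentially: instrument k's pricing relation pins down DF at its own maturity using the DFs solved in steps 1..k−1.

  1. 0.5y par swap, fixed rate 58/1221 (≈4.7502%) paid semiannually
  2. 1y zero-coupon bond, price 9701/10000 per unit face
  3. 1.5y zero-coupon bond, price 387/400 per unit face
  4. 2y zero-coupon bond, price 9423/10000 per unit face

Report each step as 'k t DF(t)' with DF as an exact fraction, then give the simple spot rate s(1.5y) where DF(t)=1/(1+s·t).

1 1/2 1221/1250
2 1 9701/10000
3 3/2 387/400
4 2 9423/10000
s(1.5y) = (1/(387/400) − 1)/(3/2) = 26/1161 ≈ 2.2394%

step 1 [0.5y] swap r/2=29/1221: DF=(1 − 29/1221·(0))/(1+29/1221) = 1221/1250 ≈ 0.976800
step 2 [1y] zero: DF = P = 9701/10000 ≈ 0.970100
step 3 [1.5y] zero: DF = P = 387/400 ≈ 0.967500
step 4 [2y] zero: DF = P = 9423/10000 ≈ 0.942300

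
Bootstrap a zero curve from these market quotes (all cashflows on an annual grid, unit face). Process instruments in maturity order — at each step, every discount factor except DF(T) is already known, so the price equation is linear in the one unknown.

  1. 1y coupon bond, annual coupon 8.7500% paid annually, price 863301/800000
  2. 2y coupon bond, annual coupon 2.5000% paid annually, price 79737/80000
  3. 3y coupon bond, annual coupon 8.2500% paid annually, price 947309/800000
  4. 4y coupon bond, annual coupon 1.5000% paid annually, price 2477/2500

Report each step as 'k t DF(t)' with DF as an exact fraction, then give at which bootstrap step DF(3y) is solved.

step 1 [1y] bond c/1=7/80: DF=(863301/800000 − 7/80·(0))/(1+7/80) = 9923/10000 ≈ 0.992300
step 2 [2y] bond c/1=1/40: DF=(79737/80000 − 1/40·(0.992300))/(1+1/40) = 4741/5000 ≈ 0.948200
step 3 [3y] bond c/1=33/400: DF=(947309/800000 − 33/400·(0.992300+0.948200))/(1+33/400) = 473/500 ≈ 0.946000
step 4 [4y] bond c/1=3/200: DF=(2477/2500 − 3/200·(0.992300+0.948200+0.946000))/(1+3/200) = 1867/2000 ≈ 0.933500

1 1 9923/10000
2 2 4741/5000
3 3 473/500
4 4 1867/2000
DF(3y) is solved at step 3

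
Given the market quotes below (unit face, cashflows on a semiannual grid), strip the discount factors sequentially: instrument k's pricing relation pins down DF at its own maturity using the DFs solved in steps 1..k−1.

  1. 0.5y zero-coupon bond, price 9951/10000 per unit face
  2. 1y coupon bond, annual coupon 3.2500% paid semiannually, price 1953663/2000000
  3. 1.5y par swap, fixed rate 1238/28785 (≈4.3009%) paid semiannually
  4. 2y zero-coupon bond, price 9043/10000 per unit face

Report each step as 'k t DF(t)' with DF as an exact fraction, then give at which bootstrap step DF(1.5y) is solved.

step 1 [0.5y] zero: DF = P = 9951/10000 ≈ 0.995100
step 2 [1y] bond c/2=13/800: DF=(1953663/2000000 − 13/800·(0.995100))/(1+13/800) = 9453/10000 ≈ 0.945300
step 3 [1.5y] swap r/2=619/28785: DF=(1 − 619/28785·(0.995100+0.945300))/(1+619/28785) = 9381/10000 ≈ 0.938100
step 4 [2y] zero: DF = P = 9043/10000 ≈ 0.904300

1 1/2 9951/10000
2 1 9453/10000
3 3/2 9381/10000
4 2 9043/10000
DF(1.5y) is solved at step 3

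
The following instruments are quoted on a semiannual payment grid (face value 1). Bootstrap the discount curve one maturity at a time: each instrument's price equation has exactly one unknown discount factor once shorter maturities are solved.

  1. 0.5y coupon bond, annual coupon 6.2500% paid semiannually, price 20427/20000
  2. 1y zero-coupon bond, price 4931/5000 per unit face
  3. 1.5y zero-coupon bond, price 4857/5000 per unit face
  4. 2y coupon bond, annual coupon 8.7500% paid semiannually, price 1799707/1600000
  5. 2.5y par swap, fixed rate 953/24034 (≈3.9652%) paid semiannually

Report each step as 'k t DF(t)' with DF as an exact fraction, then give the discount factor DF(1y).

1 1/2 619/625
2 1 4931/5000
3 3/2 4857/5000
4 2 9541/10000
5 5/2 9047/10000
DF(1y) = 4931/5000 ≈ 0.986200

step 1 [0.5y] bond c/2=1/32: DF=(20427/20000 − 1/32·(0))/(1+1/32) = 619/625 ≈ 0.990400
step 2 [1y] zero: DF = P = 4931/5000 ≈ 0.986200
step 3 [1.5y] zero: DF = P = 4857/5000 ≈ 0.971400
step 4 [2y] bond c/2=7/160: DF=(1799707/1600000 − 7/160·(0.990400+0.986200+0.971400))/(1+7/160) = 9541/10000 ≈ 0.954100
step 5 [2.5y] swap r/2=953/48068: DF=(1 − 953/48068·(0.990400+0.986200+0.971400+0.954100))/(1+953/48068) = 9047/10000 ≈ 0.904700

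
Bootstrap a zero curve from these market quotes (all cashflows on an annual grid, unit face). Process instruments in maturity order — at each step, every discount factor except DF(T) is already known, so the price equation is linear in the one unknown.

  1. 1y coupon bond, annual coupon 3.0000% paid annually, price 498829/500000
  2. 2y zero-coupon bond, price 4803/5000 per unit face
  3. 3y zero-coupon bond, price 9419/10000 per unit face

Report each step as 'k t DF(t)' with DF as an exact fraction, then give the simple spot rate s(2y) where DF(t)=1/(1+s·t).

step 1 [1y] bond c/1=3/100: DF=(498829/500000 − 3/100·(0))/(1+3/100) = 4843/5000 ≈ 0.968600
step 2 [2y] zero: DF = P = 4803/5000 ≈ 0.960600
step 3 [3y] zero: DF = P = 9419/10000 ≈ 0.941900

1 1 4843/5000
2 2 4803/5000
3 3 9419/10000
s(2y) = (1/(4803/5000) − 1)/(2) = 197/9606 ≈ 2.0508%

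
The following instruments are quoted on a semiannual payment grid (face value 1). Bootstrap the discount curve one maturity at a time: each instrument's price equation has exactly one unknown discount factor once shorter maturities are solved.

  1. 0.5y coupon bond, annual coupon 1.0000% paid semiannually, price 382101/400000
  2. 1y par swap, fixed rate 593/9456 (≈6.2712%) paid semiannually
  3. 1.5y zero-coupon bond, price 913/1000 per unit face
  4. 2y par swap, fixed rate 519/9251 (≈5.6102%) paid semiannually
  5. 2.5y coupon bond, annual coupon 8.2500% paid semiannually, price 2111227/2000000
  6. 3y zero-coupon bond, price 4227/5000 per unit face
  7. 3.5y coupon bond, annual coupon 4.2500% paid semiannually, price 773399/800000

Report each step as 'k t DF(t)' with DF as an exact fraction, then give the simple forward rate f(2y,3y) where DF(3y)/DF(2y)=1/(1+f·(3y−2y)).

step 1 [0.5y] bond c/2=1/200: DF=(382101/400000 − 1/200·(0))/(1+1/200) = 1901/2000 ≈ 0.950500
step 2 [1y] swap r/2=593/18912: DF=(1 − 593/18912·(0.950500))/(1+593/18912) = 9407/10000 ≈ 0.940700
step 3 [1.5y] zero: DF = P = 913/1000 ≈ 0.913000
step 4 [2y] swap r/2=519/18502: DF=(1 − 519/18502·(0.950500+0.940700+0.913000))/(1+519/18502) = 4481/5000 ≈ 0.896200
step 5 [2.5y] bond c/2=33/800: DF=(2111227/2000000 − 33/800·(0.950500+0.940700+0.913000+0.896200))/(1+33/800) = 542/625 ≈ 0.867200
step 6 [3y] zero: DF = P = 4227/5000 ≈ 0.845400
step 7 [3.5y] bond c/2=17/800: DF=(773399/800000 − 17/800·(0.950500+0.940700+0.913000+0.896200+0.867200+0.845400))/(1+17/800) = 417/500 ≈ 0.834000

1 1/2 1901/2000
2 1 9407/10000
3 3/2 913/1000
4 2 4481/5000
5 5/2 542/625
6 3 4227/5000
7 7/2 417/500
f(2y,3y) = ((4481/5000)/(4227/5000) − 1)/(1) = 254/4227 ≈ 6.0090%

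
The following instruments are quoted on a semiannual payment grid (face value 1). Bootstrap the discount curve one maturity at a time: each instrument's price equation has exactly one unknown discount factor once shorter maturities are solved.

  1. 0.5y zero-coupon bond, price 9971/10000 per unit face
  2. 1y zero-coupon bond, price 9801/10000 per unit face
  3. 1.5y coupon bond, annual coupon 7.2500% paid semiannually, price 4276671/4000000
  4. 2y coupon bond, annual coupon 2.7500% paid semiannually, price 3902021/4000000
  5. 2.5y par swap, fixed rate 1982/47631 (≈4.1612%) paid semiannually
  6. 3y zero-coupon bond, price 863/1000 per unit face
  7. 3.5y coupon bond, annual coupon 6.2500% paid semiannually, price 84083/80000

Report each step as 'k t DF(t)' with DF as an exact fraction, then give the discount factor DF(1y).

step 1 [0.5y] zero: DF = P = 9971/10000 ≈ 0.997100
step 2 [1y] zero: DF = P = 9801/10000 ≈ 0.980100
step 3 [1.5y] bond c/2=29/800: DF=(4276671/4000000 − 29/800·(0.997100+0.980100))/(1+29/800) = 4813/5000 ≈ 0.962600
step 4 [2y] bond c/2=11/800: DF=(3902021/4000000 − 11/800·(0.997100+0.980100+0.962600))/(1+11/800) = 1153/1250 ≈ 0.922400
step 5 [2.5y] swap r/2=991/47631: DF=(1 − 991/47631·(0.997100+0.980100+0.962600+0.922400))/(1+991/47631) = 9009/10000 ≈ 0.900900
step 6 [3y] zero: DF = P = 863/1000 ≈ 0.863000
step 7 [3.5y] bond c/2=1/32: DF=(84083/80000 − 1/32·(0.997100+0.980100+0.962600+0.922400+0.900900+0.863000))/(1+1/32) = 8487/10000 ≈ 0.848700

1 1/2 9971/10000
2 1 9801/10000
3 3/2 4813/5000
4 2 1153/1250
5 5/2 9009/10000
6 3 863/1000
7 7/2 8487/10000
DF(1y) = 9801/10000 ≈ 0.980100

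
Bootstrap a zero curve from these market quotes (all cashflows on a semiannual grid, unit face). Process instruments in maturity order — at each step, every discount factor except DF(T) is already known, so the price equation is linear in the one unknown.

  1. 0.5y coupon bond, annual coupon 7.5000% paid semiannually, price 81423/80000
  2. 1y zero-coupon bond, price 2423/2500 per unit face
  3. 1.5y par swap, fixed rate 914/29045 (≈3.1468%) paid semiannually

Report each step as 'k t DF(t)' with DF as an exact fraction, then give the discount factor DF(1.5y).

1 1/2 981/1000
2 1 2423/2500
3 3/2 9543/10000
DF(1.5y) = 9543/10000 ≈ 0.954300

step 1 [0.5y] bond c/2=3/80: DF=(81423/80000 − 3/80·(0))/(1+3/80) = 981/1000 ≈ 0.981000
step 2 [1y] zero: DF = P = 2423/2500 ≈ 0.969200
step 3 [1.5y] swap r/2=457/29045: DF=(1 − 457/29045·(0.981000+0.969200))/(1+457/29045) = 9543/10000 ≈ 0.954300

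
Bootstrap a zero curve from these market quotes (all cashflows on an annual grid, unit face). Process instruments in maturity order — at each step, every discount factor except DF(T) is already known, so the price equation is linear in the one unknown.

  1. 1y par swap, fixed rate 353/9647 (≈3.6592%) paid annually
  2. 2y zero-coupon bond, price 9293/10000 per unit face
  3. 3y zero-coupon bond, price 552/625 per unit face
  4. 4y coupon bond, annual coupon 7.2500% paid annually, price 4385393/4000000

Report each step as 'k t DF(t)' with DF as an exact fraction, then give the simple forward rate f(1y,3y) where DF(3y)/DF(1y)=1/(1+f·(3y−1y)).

1 1 9647/10000
2 2 9293/10000
3 3 552/625
4 4 1669/2000
f(1y,3y) = ((9647/10000)/(552/625) − 1)/(2) = 815/17664 ≈ 4.6139%

step 1 [1y] swap r/1=353/9647: DF=(1 − 353/9647·(0))/(1+353/9647) = 9647/10000 ≈ 0.964700
step 2 [2y] zero: DF = P = 9293/10000 ≈ 0.929300
step 3 [3y] zero: DF = P = 552/625 ≈ 0.883200
step 4 [4y] bond c/1=29/400: DF=(4385393/4000000 − 29/400·(0.964700+0.929300+0.883200))/(1+29/400) = 1669/2000 ≈ 0.834500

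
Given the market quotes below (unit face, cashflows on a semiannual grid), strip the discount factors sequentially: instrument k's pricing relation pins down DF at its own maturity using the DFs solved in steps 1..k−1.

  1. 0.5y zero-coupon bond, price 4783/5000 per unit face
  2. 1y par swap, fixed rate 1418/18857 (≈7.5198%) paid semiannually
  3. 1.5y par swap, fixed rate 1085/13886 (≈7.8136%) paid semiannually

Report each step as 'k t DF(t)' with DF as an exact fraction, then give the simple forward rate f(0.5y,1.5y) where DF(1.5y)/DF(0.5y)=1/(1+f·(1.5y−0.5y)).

1 1/2 4783/5000
2 1 9291/10000
3 3/2 1783/2000
f(0.5y,1.5y) = ((4783/5000)/(1783/2000) − 1)/(1) = 651/8915 ≈ 7.3023%

step 1 [0.5y] zero: DF = P = 4783/5000 ≈ 0.956600
step 2 [1y] swap r/2=709/18857: DF=(1 − 709/18857·(0.956600))/(1+709/18857) = 9291/10000 ≈ 0.929100
step 3 [1.5y] swap r/2=1085/27772: DF=(1 − 1085/27772·(0.956600+0.929100))/(1+1085/27772) = 1783/2000 ≈ 0.891500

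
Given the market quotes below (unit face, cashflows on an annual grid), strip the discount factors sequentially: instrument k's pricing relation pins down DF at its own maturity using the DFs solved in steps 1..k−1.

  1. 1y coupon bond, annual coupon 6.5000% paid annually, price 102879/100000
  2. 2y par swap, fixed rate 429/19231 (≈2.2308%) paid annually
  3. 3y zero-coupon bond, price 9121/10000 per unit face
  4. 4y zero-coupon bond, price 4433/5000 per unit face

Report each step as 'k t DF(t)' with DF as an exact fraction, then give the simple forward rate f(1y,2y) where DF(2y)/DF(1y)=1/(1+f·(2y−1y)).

1 1 483/500
2 2 9571/10000
3 3 9121/10000
4 4 4433/5000
f(1y,2y) = ((483/500)/(9571/10000) − 1)/(1) = 89/9571 ≈ 0.9299%

step 1 [1y] bond c/1=13/200: DF=(102879/100000 − 13/200·(0))/(1+13/200) = 483/500 ≈ 0.966000
step 2 [2y] swap r/1=429/19231: DF=(1 − 429/19231·(0.966000))/(1+429/19231) = 9571/10000 ≈ 0.957100
step 3 [3y] zero: DF = P = 9121/10000 ≈ 0.912100
step 4 [4y] zero: DF = P = 4433/5000 ≈ 0.886600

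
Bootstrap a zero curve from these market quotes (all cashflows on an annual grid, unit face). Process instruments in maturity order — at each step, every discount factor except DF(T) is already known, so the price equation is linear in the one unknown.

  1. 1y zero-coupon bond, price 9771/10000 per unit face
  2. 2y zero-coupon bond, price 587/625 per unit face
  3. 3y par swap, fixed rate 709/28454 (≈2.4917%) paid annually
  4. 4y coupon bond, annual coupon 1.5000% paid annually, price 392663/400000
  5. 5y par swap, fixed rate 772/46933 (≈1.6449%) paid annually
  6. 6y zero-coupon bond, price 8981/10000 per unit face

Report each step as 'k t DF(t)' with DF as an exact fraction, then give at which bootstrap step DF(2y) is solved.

1 1 9771/10000
2 2 587/625
3 3 9291/10000
4 4 9251/10000
5 5 2307/2500
6 6 8981/10000
DF(2y) is solved at step 2

step 1 [1y] zero: DF = P = 9771/10000 ≈ 0.977100
step 2 [2y] zero: DF = P = 587/625 ≈ 0.939200
step 3 [3y] swap r/1=709/28454: DF=(1 − 709/28454·(0.977100+0.939200))/(1+709/28454) = 9291/10000 ≈ 0.929100
step 4 [4y] bond c/1=3/200: DF=(392663/400000 − 3/200·(0.977100+0.939200+0.929100))/(1+3/200) = 9251/10000 ≈ 0.925100
step 5 [5y] swap r/1=772/46933: DF=(1 − 772/46933·(0.977100+0.939200+0.929100+0.925100))/(1+772/46933) = 2307/2500 ≈ 0.922800
step 6 [6y] zero: DF = P = 8981/10000 ≈ 0.898100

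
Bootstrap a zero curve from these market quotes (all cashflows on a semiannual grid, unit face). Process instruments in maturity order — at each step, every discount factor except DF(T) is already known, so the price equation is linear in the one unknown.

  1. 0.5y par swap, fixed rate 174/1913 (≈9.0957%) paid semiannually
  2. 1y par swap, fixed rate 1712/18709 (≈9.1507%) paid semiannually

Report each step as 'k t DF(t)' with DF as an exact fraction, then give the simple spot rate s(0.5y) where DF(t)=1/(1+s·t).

step 1 [0.5y] swap r/2=87/1913: DF=(1 − 87/1913·(0))/(1+87/1913) = 1913/2000 ≈ 0.956500
step 2 [1y] swap r/2=856/18709: DF=(1 − 856/18709·(0.956500))/(1+856/18709) = 1143/1250 ≈ 0.914400

1 1/2 1913/2000
2 1 1143/1250
s(0.5y) = (1/(1913/2000) − 1)/(1/2) = 174/1913 ≈ 9.0957%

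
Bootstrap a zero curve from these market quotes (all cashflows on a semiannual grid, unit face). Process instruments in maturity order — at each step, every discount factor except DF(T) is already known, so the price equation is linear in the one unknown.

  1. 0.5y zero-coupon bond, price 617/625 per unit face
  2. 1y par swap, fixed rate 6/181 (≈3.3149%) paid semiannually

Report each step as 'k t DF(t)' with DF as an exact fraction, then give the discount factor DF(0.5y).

step 1 [0.5y] zero: DF = P = 617/625 ≈ 0.987200
step 2 [1y] swap r/2=3/181: DF=(1 − 3/181·(0.987200))/(1+3/181) = 2419/2500 ≈ 0.967600

1 1/2 617/625
2 1 2419/2500
DF(0.5y) = 617/625 ≈ 0.987200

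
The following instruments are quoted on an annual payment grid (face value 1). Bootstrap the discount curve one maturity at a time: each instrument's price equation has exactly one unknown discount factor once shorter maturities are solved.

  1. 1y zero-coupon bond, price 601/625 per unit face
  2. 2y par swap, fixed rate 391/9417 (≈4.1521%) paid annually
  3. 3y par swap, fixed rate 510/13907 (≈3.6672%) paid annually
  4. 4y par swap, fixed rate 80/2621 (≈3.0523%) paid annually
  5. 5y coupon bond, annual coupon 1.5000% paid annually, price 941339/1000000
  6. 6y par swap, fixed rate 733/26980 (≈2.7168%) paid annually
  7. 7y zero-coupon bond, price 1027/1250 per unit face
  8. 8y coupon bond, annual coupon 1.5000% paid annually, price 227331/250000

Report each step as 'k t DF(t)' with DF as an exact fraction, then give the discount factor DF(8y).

step 1 [1y] zero: DF = P = 601/625 ≈ 0.961600
step 2 [2y] swap r/1=391/9417: DF=(1 − 391/9417·(0.961600))/(1+391/9417) = 4609/5000 ≈ 0.921800
step 3 [3y] swap r/1=510/13907: DF=(1 − 510/13907·(0.961600+0.921800))/(1+510/13907) = 449/500 ≈ 0.898000
step 4 [4y] swap r/1=80/2621: DF=(1 − 80/2621·(0.961600+0.921800+0.898000))/(1+80/2621) = 111/125 ≈ 0.888000
step 5 [5y] bond c/1=3/200: DF=(941339/1000000 − 3/200·(0.961600+0.921800+0.898000+0.888000))/(1+3/200) = 2183/2500 ≈ 0.873200
step 6 [6y] swap r/1=733/26980: DF=(1 − 733/26980·(0.961600+0.921800+0.898000+0.888000+0.873200))/(1+733/26980) = 4267/5000 ≈ 0.853400
step 7 [7y] zero: DF = P = 1027/1250 ≈ 0.821600
step 8 [8y] bond c/1=3/200: DF=(227331/250000 − 3/200·(0.961600+0.921800+0.898000+0.888000+0.873200+0.853400+0.821600))/(1+3/200) = 201/250 ≈ 0.804000

1 1 601/625
2 2 4609/5000
3 3 449/500
4 4 111/125
5 5 2183/2500
6 6 4267/5000
7 7 1027/1250
8 8 201/250
DF(8y) = 201/250 ≈ 0.804000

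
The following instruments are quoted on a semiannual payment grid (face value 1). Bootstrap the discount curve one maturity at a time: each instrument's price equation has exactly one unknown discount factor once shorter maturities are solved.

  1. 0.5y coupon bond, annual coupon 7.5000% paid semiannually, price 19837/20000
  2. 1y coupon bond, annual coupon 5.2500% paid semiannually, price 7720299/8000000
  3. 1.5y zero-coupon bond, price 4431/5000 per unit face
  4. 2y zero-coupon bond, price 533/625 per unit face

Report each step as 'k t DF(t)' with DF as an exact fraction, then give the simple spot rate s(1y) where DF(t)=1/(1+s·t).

1 1/2 239/250
2 1 9159/10000
3 3/2 4431/5000
4 2 533/625
s(1y) = (1/(9159/10000) − 1)/(1) = 841/9159 ≈ 9.1822%

step 1 [0.5y] bond c/2=3/80: DF=(19837/20000 − 3/80·(0))/(1+3/80) = 239/250 ≈ 0.956000
step 2 [1y] bond c/2=21/800: DF=(7720299/8000000 − 21/800·(0.956000))/(1+21/800) = 9159/10000 ≈ 0.915900
step 3 [1.5y] zero: DF = P = 4431/5000 ≈ 0.886200
step 4 [2y] zero: DF = P = 533/625 ≈ 0.852800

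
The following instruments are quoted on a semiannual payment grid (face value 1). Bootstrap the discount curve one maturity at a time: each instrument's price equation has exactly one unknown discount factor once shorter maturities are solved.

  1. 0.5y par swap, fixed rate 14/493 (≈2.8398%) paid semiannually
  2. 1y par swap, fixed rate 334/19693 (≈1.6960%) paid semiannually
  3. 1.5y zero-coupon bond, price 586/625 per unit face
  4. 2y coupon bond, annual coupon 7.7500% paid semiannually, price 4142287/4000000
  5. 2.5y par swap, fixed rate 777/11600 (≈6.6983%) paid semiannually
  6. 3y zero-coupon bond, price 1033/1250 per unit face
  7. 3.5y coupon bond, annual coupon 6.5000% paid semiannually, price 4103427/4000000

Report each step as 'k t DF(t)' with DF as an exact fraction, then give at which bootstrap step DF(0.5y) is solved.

1 1/2 493/500
2 1 9833/10000
3 3/2 586/625
4 2 1777/2000
5 5/2 4223/5000
6 3 1033/1250
7 7/2 1643/2000
DF(0.5y) is solved at step 1

step 1 [0.5y] swap r/2=7/493: DF=(1 − 7/493·(0))/(1+7/493) = 493/500 ≈ 0.986000
step 2 [1y] swap r/2=167/19693: DF=(1 − 167/19693·(0.986000))/(1+167/19693) = 9833/10000 ≈ 0.983300
step 3 [1.5y] zero: DF = P = 586/625 ≈ 0.937600
step 4 [2y] bond c/2=31/800: DF=(4142287/4000000 − 31/800·(0.986000+0.983300+0.937600))/(1+31/800) = 1777/2000 ≈ 0.888500
step 5 [2.5y] swap r/2=777/23200: DF=(1 − 777/23200·(0.986000+0.983300+0.937600+0.888500))/(1+777/23200) = 4223/5000 ≈ 0.844600
step 6 [3y] zero: DF = P = 1033/1250 ≈ 0.826400
step 7 [3.5y] bond c/2=13/400: DF=(4103427/4000000 − 13/400·(0.986000+0.983300+0.937600+0.888500+0.844600+0.826400))/(1+13/400) = 1643/2000 ≈ 0.821500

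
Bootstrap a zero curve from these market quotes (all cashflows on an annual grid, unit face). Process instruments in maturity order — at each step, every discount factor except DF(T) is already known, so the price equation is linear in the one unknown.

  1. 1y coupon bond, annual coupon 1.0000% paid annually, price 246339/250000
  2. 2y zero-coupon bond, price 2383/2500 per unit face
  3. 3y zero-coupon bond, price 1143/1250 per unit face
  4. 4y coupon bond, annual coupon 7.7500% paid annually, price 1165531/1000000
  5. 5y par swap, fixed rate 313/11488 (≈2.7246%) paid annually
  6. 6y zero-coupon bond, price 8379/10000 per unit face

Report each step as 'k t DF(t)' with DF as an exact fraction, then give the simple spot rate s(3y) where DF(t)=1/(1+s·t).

1 1 2439/2500
2 2 2383/2500
3 3 1143/1250
4 4 2193/2500
5 5 2187/2500
6 6 8379/10000
s(3y) = (1/(1143/1250) − 1)/(3) = 107/3429 ≈ 3.1204%

step 1 [1y] bond c/1=1/100: DF=(246339/250000 − 1/100·(0))/(1+1/100) = 2439/2500 ≈ 0.975600
step 2 [2y] zero: DF = P = 2383/2500 ≈ 0.953200
step 3 [3y] zero: DF = P = 1143/1250 ≈ 0.914400
step 4 [4y] bond c/1=31/400: DF=(1165531/1000000 − 31/400·(0.975600+0.953200+0.914400))/(1+31/400) = 2193/2500 ≈ 0.877200
step 5 [5y] swap r/1=313/11488: DF=(1 − 313/11488·(0.975600+0.953200+0.914400+0.877200))/(1+313/11488) = 2187/2500 ≈ 0.874800
step 6 [6y] zero: DF = P = 8379/10000 ≈ 0.837900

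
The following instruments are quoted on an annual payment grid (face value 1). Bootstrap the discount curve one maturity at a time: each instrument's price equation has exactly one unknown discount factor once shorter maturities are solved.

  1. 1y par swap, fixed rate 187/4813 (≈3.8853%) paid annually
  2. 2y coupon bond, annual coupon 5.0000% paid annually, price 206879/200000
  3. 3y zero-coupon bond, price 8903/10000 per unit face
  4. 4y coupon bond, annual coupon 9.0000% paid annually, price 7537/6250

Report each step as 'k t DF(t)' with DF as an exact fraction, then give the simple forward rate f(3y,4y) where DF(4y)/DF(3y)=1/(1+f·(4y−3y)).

1 1 4813/5000
2 2 9393/10000
3 3 8903/10000
4 4 4379/5000
f(3y,4y) = ((8903/10000)/(4379/5000) − 1)/(1) = 5/302 ≈ 1.6556%

step 1 [1y] swap r/1=187/4813: DF=(1 − 187/4813·(0))/(1+187/4813) = 4813/5000 ≈ 0.962600
step 2 [2y] bond c/1=1/20: DF=(206879/200000 − 1/20·(0.962600))/(1+1/20) = 9393/10000 ≈ 0.939300
step 3 [3y] zero: DF = P = 8903/10000 ≈ 0.890300
step 4 [4y] bond c/1=9/100: DF=(7537/6250 − 9/100·(0.962600+0.939300+0.890300))/(1+9/100) = 4379/5000 ≈ 0.875800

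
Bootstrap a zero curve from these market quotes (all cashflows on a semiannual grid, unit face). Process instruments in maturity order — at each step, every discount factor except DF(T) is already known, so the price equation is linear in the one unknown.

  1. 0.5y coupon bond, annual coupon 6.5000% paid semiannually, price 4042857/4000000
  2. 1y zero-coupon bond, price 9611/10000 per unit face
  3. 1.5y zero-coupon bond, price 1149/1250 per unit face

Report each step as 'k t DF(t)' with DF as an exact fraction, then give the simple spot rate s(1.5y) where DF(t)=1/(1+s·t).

step 1 [0.5y] bond c/2=13/400: DF=(4042857/4000000 − 13/400·(0))/(1+13/400) = 9789/10000 ≈ 0.978900
step 2 [1y] zero: DF = P = 9611/10000 ≈ 0.961100
step 3 [1.5y] zero: DF = P = 1149/1250 ≈ 0.919200

1 1/2 9789/10000
2 1 9611/10000
3 3/2 1149/1250
s(1.5y) = (1/(1149/1250) − 1)/(3/2) = 202/3447 ≈ 5.8602%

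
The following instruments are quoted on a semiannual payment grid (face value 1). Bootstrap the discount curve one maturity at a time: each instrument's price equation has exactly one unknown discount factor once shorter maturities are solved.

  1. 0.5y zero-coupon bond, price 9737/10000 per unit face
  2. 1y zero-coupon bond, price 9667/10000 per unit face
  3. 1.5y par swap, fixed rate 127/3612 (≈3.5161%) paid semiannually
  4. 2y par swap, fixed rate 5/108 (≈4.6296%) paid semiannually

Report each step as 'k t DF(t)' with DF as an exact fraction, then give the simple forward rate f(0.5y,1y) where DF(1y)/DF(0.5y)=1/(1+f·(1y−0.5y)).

step 1 [0.5y] zero: DF = P = 9737/10000 ≈ 0.973700
step 2 [1y] zero: DF = P = 9667/10000 ≈ 0.966700
step 3 [1.5y] swap r/2=127/7224: DF=(1 − 127/7224·(0.973700+0.966700))/(1+127/7224) = 2373/2500 ≈ 0.949200
step 4 [2y] swap r/2=5/216: DF=(1 − 5/216·(0.973700+0.966700+0.949200))/(1+5/216) = 114/125 ≈ 0.912000

1 1/2 9737/10000
2 1 9667/10000
3 3/2 2373/2500
4 2 114/125
f(0.5y,1y) = ((9737/10000)/(9667/10000) − 1)/(1/2) = 20/1381 ≈ 1.4482%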